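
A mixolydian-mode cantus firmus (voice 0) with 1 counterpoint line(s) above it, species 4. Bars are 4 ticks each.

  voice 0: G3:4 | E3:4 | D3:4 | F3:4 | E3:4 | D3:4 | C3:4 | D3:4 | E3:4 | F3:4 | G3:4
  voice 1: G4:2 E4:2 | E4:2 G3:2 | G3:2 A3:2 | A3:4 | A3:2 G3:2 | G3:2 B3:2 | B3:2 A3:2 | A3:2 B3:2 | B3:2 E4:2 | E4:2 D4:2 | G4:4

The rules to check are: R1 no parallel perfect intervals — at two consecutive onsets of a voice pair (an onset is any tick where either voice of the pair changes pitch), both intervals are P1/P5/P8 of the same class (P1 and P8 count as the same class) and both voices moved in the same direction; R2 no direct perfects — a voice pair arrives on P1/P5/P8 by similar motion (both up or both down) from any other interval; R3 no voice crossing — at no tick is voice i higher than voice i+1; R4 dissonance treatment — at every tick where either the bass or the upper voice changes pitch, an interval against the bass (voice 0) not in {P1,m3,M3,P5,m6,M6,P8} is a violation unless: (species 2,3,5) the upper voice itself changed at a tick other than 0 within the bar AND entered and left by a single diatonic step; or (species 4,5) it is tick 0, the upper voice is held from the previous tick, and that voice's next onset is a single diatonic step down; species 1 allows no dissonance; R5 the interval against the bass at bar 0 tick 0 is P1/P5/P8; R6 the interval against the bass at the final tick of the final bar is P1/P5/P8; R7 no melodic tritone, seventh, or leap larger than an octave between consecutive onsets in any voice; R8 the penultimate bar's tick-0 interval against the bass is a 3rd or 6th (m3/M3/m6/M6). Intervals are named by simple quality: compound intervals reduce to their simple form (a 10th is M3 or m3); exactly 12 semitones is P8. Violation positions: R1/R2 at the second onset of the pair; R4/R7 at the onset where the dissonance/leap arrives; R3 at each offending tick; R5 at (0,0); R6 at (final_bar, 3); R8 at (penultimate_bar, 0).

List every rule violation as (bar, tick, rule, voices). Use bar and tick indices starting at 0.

bar 0: v0=G3 v1=G4 downbeat P8
bar 1: v0=E3 v1=E4 downbeat P8
bar 2: v0=D3 v1=G3 downbeat P4
bar 3: v0=F3 v1=A3 downbeat M3
bar 4: v0=E3 v1=A3 downbeat P4
bar 5: v0=D3 v1=G3 downbeat P4
bar 6: v0=C3 v1=B3 downbeat M7
bar 7: v0=D3 v1=A3 downbeat P5
bar 8: v0=E3 v1=B3 downbeat P5
bar 9: v0=F3 v1=E4 downbeat M7
bar 10: v0=G3 v1=G4 downbeat P8
  -> R4 @ bar 2 tick 0 v(0, 1): D3/G3 P4 untreated
  -> R4 @ bar 5 tick 0 v(0, 1): D3/G3 P4 untreated
  -> R8 @ bar 9 tick 0 v(0, 1): penult M7 not 3rd/6th
  -> R2 @ bar 10 tick 0 v(0, 1): F3/D4 M6 -> G3/G4 P8 similar

(2, 0, R4, (0, 1))
(5, 0, R4, (0, 1))
(9, 0, R8, (0, 1))
(10, 0, R2, (0, 1))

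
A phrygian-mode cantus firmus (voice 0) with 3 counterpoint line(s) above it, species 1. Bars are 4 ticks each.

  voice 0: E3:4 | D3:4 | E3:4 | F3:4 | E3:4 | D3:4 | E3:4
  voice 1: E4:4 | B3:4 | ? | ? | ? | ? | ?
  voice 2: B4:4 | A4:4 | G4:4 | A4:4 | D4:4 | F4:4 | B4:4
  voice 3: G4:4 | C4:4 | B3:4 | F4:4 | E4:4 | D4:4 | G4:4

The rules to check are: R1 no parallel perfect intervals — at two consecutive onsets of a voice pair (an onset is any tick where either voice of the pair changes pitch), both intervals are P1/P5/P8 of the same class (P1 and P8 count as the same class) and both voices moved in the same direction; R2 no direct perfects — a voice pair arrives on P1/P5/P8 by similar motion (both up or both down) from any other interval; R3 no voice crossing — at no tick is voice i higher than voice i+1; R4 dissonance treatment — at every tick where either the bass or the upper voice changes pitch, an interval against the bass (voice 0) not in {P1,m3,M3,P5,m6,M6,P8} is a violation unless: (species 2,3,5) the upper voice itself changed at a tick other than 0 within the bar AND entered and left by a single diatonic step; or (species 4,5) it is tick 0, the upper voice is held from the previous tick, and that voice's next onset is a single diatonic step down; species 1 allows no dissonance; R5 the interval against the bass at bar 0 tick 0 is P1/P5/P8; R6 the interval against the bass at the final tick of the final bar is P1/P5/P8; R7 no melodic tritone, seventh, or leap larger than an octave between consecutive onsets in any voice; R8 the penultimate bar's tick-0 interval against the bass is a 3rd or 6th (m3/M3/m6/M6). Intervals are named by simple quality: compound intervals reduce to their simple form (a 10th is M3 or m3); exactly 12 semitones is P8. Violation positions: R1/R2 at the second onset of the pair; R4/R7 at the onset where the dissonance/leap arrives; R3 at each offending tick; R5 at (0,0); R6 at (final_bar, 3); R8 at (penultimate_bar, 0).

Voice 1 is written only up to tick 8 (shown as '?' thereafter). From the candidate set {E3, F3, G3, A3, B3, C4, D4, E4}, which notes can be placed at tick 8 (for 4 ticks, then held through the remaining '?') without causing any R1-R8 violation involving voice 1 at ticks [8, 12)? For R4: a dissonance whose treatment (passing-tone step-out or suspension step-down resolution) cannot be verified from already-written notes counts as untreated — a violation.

E3: violates R2
F3: violates R4,R7
G3: violates R2
A3: violates R4
B3: legal
C4: legal
D4: violates R4
E4: violates R2

{B3, C4}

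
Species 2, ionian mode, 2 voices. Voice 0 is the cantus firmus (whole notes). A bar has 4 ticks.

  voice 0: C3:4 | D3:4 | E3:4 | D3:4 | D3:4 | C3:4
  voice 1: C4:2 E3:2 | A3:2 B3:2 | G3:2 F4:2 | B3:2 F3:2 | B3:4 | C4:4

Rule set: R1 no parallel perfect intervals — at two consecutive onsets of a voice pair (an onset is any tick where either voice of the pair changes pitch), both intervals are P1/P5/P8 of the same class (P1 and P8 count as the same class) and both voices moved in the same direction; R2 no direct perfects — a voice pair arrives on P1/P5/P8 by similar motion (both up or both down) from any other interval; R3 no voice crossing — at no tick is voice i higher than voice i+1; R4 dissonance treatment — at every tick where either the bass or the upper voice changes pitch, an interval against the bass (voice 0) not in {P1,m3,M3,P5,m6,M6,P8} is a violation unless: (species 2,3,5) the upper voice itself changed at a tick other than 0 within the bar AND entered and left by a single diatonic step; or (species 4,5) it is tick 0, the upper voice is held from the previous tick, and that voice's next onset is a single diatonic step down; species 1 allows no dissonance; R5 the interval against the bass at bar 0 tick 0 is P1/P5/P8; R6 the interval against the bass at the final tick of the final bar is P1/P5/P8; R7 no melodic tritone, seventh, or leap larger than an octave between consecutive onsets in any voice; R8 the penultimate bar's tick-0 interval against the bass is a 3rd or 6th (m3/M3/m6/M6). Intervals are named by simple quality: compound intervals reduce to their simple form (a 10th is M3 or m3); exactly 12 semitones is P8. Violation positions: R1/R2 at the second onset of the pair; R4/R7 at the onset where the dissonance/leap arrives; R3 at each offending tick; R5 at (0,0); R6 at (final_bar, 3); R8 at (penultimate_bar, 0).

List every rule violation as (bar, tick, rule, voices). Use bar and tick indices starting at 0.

bar 0: v0=C3 v1=C4 downbeat P8
bar 1: v0=D3 v1=A3 downbeat P5
bar 2: v0=E3 v1=G3 downbeat m3
bar 3: v0=D3 v1=B3 downbeat M6
bar 4: v0=D3 v1=B3 downbeat M6
bar 5: v0=C3 v1=C4 downbeat P8
  -> R2 @ bar 1 tick 0 v(0, 1): C3/E3 M3 -> D3/A3 P5 similar
  -> R4 @ bar 2 tick 2 v(0, 1): E3/F4 m2 untreated
  -> R7 @ bar 2 tick 2 v(1,): G3->F4 leap 10st
  -> R7 @ bar 3 tick 0 v(1,): F4->B3 leap 6st
  -> R7 @ bar 3 tick 2 v(1,): B3->F3 leap 6st
  -> R7 @ bar 4 tick 0 v(1,): F3->B3 leap 6st

(1, 0, R2, (0, 1))
(2, 2, R4, (0, 1))
(2, 2, R7, (1,))
(3, 0, R7, (1,))
(3, 2, R7, (1,))
(4, 0, R7, (1,))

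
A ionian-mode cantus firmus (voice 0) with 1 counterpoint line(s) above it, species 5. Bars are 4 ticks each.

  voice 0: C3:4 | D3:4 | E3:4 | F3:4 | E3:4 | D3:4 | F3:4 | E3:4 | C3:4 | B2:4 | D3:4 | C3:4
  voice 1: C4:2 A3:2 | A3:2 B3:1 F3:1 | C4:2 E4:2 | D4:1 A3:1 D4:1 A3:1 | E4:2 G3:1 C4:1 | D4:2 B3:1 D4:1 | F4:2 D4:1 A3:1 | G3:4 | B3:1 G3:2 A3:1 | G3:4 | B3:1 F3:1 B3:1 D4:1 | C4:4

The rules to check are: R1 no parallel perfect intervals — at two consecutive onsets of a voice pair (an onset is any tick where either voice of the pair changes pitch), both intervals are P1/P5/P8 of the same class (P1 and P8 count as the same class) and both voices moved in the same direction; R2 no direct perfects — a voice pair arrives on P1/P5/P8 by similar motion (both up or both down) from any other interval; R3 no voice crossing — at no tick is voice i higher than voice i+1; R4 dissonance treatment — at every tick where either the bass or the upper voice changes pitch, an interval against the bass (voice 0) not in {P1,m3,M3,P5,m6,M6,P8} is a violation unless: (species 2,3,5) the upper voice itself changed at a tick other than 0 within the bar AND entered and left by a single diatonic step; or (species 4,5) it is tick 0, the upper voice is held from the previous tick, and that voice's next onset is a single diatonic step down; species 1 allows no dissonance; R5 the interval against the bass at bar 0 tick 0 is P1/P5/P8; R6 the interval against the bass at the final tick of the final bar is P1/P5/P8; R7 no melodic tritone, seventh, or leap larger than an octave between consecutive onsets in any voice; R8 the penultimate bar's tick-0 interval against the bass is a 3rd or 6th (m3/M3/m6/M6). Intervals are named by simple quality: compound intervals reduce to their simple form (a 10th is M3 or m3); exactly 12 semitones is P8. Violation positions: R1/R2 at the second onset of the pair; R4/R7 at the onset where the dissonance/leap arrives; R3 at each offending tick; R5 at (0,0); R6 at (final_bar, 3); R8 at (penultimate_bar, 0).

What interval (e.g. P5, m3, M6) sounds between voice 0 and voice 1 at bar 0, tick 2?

voice 0=C3 voice 1=A3 -> M6

M6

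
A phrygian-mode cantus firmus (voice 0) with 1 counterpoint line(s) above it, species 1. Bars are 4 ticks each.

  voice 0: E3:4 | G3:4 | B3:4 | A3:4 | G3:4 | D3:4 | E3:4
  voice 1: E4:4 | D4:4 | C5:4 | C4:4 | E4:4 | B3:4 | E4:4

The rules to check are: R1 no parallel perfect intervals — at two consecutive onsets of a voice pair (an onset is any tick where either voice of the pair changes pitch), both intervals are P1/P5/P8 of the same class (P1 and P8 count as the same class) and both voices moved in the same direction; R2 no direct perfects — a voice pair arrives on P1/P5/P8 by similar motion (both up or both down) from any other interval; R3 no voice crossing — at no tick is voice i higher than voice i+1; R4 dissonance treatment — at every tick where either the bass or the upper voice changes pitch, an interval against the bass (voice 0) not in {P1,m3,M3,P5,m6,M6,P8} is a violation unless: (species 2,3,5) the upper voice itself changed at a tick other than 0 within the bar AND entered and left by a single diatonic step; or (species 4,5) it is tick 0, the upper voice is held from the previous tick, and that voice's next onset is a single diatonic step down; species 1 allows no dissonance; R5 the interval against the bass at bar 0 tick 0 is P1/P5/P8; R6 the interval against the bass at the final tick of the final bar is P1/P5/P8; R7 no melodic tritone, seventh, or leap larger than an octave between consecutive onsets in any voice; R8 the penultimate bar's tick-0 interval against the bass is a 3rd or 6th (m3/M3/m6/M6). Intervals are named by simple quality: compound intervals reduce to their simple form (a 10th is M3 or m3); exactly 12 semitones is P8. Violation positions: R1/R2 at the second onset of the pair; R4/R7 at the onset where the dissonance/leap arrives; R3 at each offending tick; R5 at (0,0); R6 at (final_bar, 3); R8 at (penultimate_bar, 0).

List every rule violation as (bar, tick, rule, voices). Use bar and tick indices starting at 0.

(2, 0, R4, (0, 1))
(2, 0, R7, (1,))
(6, 0, R2, (0, 1))

bar 0: v0=E3 v1=E4 downbeat P8
bar 1: v0=G3 v1=D4 downbeat P5
bar 2: v0=B3 v1=C5 downbeat m2
bar 3: v0=A3 v1=C4 downbeat m3
bar 4: v0=G3 v1=E4 downbeat M6
bar 5: v0=D3 v1=B3 downbeat M6
bar 6: v0=E3 v1=E4 downbeat P8
  -> R4 @ bar 2 tick 0 v(0, 1): B3/C5 m2 untreated
  -> R7 @ bar 2 tick 0 v(1,): D4->C5 leap 10st
  -> R2 @ bar 6 tick 0 v(0, 1): D3/B3 M6 -> E3/E4 P8 similar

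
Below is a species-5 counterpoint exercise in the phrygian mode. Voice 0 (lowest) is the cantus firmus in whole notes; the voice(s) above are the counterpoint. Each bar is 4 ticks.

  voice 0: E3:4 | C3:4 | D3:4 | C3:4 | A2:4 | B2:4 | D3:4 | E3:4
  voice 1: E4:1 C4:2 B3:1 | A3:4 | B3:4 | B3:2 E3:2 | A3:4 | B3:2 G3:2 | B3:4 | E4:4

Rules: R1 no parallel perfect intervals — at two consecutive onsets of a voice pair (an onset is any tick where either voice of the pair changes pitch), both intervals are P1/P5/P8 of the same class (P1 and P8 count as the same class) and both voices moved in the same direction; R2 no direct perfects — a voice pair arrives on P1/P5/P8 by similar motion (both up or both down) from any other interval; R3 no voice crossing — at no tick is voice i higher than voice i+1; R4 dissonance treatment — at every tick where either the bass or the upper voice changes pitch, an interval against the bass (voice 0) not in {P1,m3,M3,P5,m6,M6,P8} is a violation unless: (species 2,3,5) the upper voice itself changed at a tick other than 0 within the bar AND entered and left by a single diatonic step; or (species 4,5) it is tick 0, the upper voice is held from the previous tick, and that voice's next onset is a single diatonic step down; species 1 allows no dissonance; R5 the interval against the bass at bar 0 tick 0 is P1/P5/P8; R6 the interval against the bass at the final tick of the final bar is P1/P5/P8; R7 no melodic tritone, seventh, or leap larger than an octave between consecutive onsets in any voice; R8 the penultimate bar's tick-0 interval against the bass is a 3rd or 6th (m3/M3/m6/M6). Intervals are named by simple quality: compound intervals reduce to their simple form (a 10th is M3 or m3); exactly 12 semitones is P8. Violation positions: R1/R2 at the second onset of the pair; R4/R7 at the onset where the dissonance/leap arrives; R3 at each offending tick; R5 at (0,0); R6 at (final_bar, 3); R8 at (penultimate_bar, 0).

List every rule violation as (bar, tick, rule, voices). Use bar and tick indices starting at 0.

(3, 0, R4, (0, 1))
(5, 0, R1, (0, 1))
(7, 0, R2, (0, 1))

bar 0: v0=E3 v1=E4 downbeat P8
bar 1: v0=C3 v1=A3 downbeat M6
bar 2: v0=D3 v1=B3 downbeat M6
bar 3: v0=C3 v1=B3 downbeat M7
bar 4: v0=A2 v1=A3 downbeat P8
bar 5: v0=B2 v1=B3 downbeat P8
bar 6: v0=D3 v1=B3 downbeat M6
bar 7: v0=E3 v1=E4 downbeat P8
  -> R4 @ bar 3 tick 0 v(0, 1): C3/B3 M7 untreated
  -> R1 @ bar 5 tick 0 v(0, 1): A2/A3 P8 -> B2/B3 P8 similar
  -> R2 @ bar 7 tick 0 v(0, 1): D3/B3 M6 -> E3/E4 P8 similar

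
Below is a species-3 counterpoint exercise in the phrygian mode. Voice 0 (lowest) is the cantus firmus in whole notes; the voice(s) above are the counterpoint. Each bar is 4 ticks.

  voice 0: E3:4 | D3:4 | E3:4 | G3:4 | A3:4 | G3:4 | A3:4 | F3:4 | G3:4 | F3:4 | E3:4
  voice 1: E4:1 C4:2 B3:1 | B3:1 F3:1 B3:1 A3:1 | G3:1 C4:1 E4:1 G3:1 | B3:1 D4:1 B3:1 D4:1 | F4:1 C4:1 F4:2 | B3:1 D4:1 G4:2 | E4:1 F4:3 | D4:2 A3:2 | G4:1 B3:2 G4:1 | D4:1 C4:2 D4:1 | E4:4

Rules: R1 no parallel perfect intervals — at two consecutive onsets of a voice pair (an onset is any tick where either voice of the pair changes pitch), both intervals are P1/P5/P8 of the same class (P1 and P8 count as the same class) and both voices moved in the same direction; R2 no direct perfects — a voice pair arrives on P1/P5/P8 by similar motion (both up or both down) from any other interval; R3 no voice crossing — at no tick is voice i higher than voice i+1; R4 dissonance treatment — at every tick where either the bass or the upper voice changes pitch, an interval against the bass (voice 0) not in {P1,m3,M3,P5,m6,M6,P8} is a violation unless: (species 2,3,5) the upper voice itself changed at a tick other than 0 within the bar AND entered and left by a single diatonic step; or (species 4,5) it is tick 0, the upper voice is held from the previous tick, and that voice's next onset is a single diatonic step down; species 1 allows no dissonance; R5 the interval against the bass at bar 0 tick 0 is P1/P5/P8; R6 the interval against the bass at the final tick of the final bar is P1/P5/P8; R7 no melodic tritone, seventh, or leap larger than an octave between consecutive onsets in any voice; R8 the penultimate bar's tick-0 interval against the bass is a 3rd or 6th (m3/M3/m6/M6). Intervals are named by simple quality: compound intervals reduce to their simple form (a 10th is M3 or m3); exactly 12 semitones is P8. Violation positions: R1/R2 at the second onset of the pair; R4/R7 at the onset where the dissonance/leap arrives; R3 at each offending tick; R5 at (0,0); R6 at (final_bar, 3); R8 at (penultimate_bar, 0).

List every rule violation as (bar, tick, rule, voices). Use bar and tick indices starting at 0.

bar 0: v0=E3 v1=E4 downbeat P8
bar 1: v0=D3 v1=B3 downbeat M6
bar 2: v0=E3 v1=G3 downbeat m3
bar 3: v0=G3 v1=B3 downbeat M3
bar 4: v0=A3 v1=F4 downbeat m6
bar 5: v0=G3 v1=B3 downbeat M3
bar 6: v0=A3 v1=E4 downbeat P5
bar 7: v0=F3 v1=D4 downbeat M6
bar 8: v0=G3 v1=G4 downbeat P8
bar 9: v0=F3 v1=D4 downbeat M6
bar 10: v0=E3 v1=E4 downbeat P8
  -> R7 @ bar 1 tick 1 v(1,): B3->F3 leap 6st
  -> R7 @ bar 1 tick 2 v(1,): F3->B3 leap 6st
  -> R7 @ bar 5 tick 0 v(1,): F4->B3 leap 6st
  -> R2 @ bar 8 tick 0 v(0, 1): F3/A3 M3 -> G3/G4 P8 similar
  -> R7 @ bar 8 tick 0 v(1,): A3->G4 leap 10st

(1, 1, R7, (1,))
(1, 2, R7, (1,))
(5, 0, R7, (1,))
(8, 0, R2, (0, 1))
(8, 0, R7, (1,))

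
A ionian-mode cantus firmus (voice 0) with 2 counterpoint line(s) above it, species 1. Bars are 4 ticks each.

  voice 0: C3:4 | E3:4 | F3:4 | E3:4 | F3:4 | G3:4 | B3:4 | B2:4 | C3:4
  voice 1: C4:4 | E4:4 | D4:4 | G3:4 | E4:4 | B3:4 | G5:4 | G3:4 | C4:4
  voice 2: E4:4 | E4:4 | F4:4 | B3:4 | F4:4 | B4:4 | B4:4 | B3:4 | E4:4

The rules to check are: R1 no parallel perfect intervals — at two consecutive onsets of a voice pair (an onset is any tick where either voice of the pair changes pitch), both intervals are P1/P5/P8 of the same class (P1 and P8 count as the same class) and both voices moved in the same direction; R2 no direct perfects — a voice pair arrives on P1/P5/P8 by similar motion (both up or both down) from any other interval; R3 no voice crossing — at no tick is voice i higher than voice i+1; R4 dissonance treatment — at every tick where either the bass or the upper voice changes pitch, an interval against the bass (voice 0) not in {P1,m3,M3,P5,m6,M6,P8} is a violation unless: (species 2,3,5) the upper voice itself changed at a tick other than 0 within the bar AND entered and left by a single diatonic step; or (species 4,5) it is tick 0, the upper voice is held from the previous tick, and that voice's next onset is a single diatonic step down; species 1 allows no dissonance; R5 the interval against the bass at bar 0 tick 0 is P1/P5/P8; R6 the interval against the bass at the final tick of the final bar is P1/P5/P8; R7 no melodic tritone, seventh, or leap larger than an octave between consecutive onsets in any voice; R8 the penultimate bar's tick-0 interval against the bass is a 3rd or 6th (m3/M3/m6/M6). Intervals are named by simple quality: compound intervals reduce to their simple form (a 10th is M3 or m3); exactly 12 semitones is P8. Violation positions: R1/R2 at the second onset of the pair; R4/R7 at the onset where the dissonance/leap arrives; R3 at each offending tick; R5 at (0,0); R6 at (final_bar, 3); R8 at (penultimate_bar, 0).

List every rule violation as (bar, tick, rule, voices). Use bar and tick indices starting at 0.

bar 0: v0=C3 v1=C4 v2=E4 downbeat M3
bar 1: v0=E3 v1=E4 v2=E4 downbeat P8
bar 2: v0=F3 v1=D4 v2=F4 downbeat P8
bar 3: v0=E3 v1=G3 v2=B3 downbeat P5
bar 4: v0=F3 v1=E4 v2=F4 downbeat P8
bar 5: v0=G3 v1=B3 v2=B4 downbeat M3
bar 6: v0=B3 v1=G5 v2=B4 downbeat P8
bar 7: v0=B2 v1=G3 v2=B3 downbeat P8
bar 8: v0=C3 v1=C4 v2=E4 downbeat M3
  -> R5 @ bar 0 tick 0 v(0, 2): opens on M3
  -> R1 @ bar 1 tick 0 v(0, 1): C3/C4 P8 -> E3/E4 P8 similar
  -> R1 @ bar 2 tick 0 v(0, 2): E3/E4 P8 -> F3/F4 P8 similar
  -> R2 @ bar 3 tick 0 v(0, 2): F3/F4 P8 -> E3/B3 P5 similar
  -> R7 @ bar 3 tick 0 v(2,): F4->B3 leap 6st
  -> R2 @ bar 4 tick 0 v(0, 2): E3/B3 P5 -> F3/F4 P8 similar
  -> R4 @ bar 4 tick 0 v(0, 1): F3/E4 M7 untreated
  -> R7 @ bar 4 tick 0 v(2,): B3->F4 leap 6st
  -> R7 @ bar 5 tick 0 v(2,): F4->B4 leap 6st
  -> R3 @ bar 6 tick 0 v(1, 2): G5 above B4
  -> R7 @ bar 6 tick 0 v(1,): B3->G5 leap 20st
  -> R3 @ bar 6 tick 1 v(1, 2): G5 above B4
  -> R3 @ bar 6 tick 2 v(1, 2): G5 above B4
  -> R3 @ bar 6 tick 3 v(1, 2): G5 above B4
  -> R1 @ bar 7 tick 0 v(0, 2): B3/B4 P8 -> B2/B3 P8 similar
  -> R7 @ bar 7 tick 0 v(1,): G5->G3 leap 24st
  -> R8 @ bar 7 tick 0 v(0, 2): penult P8 not 3rd/6th
  -> R2 @ bar 8 tick 0 v(0, 1): B2/G3 m6 -> C3/C4 P8 similar
  -> R6 @ bar 8 tick 3 v(0, 2): closes on M3

(0, 0, R5, (0, 2))
(1, 0, R1, (0, 1))
(2, 0, R1, (0, 2))
(3, 0, R2, (0, 2))
(3, 0, R7, (2,))
(4, 0, R2, (0, 2))
(4, 0, R4, (0, 1))
(4, 0, R7, (2,))
(5, 0, R7, (2,))
(6, 0, R3, (1, 2))
(6, 0, R7, (1,))
(6, 1, R3, (1, 2))
(6, 2, R3, (1, 2))
(6, 3, R3, (1, 2))
(7, 0, R1, (0, 2))
(7, 0, R7, (1,))
(7, 0, R8, (0, 2))
(8, 0, R2, (0, 1))
(8, 3, R6, (0, 2))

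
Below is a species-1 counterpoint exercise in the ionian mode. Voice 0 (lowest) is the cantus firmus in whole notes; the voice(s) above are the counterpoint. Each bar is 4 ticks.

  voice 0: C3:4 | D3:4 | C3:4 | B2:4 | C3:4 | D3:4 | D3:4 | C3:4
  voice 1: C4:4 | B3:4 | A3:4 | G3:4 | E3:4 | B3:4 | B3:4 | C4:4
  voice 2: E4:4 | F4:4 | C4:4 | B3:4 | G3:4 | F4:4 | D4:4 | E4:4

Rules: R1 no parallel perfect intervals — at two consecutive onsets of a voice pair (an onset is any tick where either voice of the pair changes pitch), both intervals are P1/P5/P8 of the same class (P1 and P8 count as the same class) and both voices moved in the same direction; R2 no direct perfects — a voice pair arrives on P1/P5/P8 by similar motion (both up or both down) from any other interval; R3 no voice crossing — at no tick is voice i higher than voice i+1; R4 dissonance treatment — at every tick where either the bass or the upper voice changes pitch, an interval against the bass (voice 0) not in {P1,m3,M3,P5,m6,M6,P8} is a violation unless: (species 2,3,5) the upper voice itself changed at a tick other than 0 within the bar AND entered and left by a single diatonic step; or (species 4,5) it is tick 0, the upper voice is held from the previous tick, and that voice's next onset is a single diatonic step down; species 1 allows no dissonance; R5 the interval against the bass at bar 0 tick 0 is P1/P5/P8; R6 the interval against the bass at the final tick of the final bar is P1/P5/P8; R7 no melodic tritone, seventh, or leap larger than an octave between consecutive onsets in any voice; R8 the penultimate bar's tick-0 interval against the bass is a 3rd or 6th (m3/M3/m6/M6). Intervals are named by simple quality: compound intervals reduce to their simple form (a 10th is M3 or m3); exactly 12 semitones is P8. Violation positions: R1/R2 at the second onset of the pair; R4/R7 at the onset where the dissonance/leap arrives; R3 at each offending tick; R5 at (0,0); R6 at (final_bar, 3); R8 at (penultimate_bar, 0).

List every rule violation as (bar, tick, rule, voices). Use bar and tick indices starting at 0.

(0, 0, R5, (0, 2))
(2, 0, R2, (0, 2))
(3, 0, R1, (0, 2))
(5, 0, R7, (2,))
(6, 0, R8, (0, 2))
(7, 3, R6, (0, 2))

bar 0: v0=C3 v1=C4 v2=E4 downbeat M3
bar 1: v0=D3 v1=B3 v2=F4 downbeat m3
bar 2: v0=C3 v1=A3 v2=C4 downbeat P8
bar 3: v0=B2 v1=G3 v2=B3 downbeat P8
bar 4: v0=C3 v1=E3 v2=G3 downbeat P5
bar 5: v0=D3 v1=B3 v2=F4 downbeat m3
bar 6: v0=D3 v1=B3 v2=D4 downbeat P8
bar 7: v0=C3 v1=C4 v2=E4 downbeat M3
  -> R5 @ bar 0 tick 0 v(0, 2): opens on M3
  -> R2 @ bar 2 tick 0 v(0, 2): D3/F4 m3 -> C3/C4 P8 similar
  -> R1 @ bar 3 tick 0 v(0, 2): C3/C4 P8 -> B2/B3 P8 similar
  -> R7 @ bar 5 tick 0 v(2,): G3->F4 leap 10st
  -> R8 @ bar 6 tick 0 v(0, 2): penult P8 not 3rd/6th
  -> R6 @ bar 7 tick 3 v(0, 2): closes on M3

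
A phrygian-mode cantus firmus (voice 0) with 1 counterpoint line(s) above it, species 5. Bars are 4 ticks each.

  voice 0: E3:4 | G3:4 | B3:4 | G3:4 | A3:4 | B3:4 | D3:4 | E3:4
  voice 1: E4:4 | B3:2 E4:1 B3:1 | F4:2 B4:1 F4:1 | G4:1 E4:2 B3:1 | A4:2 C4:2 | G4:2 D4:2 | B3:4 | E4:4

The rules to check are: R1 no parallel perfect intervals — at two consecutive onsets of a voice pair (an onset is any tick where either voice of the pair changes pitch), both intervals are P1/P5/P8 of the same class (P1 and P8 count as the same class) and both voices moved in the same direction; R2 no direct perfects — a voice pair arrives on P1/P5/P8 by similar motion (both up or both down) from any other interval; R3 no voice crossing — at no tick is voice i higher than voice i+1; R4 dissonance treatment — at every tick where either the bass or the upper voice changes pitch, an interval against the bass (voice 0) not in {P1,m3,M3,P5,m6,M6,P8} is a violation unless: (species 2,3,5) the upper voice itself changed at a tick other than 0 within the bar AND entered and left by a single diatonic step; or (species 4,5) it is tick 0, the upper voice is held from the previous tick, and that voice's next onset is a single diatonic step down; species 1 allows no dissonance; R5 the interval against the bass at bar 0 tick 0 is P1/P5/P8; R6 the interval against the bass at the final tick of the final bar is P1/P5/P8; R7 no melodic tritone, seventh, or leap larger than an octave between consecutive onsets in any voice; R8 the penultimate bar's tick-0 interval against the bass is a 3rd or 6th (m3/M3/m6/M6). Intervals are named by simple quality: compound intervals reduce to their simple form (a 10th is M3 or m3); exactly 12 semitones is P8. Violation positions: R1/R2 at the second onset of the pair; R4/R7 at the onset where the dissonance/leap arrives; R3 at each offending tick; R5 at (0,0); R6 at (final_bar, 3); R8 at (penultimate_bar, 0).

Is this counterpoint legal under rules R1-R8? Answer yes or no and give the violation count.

No (8 violations)

bar 0: v0=E3 v1=E4 (P8)
bar 1: v0=G3 v1=B3 (M3)
bar 2: v0=B3 v1=F4 (TT)
bar 3: v0=G3 v1=G4 (P8)
bar 4: v0=A3 v1=A4 (P8)
bar 5: v0=B3 v1=G4 (m6)
bar 6: v0=D3 v1=B3 (M6)
bar 7: v0=E3 v1=E4 (P8)
  R4 @ bar2.0: B3/F4 TT untreated
  R7 @ bar2.0: B3->F4 leap 6st
  R7 @ bar2.2: F4->B4 leap 6st
  R4 @ bar2.3: B3/F4 TT untreated
  R7 @ bar2.3: B4->F4 leap 6st
  R2 @ bar4.0: G3/B3 M3 -> A3/A4 P8 similar
  R7 @ bar4.0: B3->A4 leap 10st
  R2 @ bar7.0: D3/B3 M6 -> E3/E4 P8 similar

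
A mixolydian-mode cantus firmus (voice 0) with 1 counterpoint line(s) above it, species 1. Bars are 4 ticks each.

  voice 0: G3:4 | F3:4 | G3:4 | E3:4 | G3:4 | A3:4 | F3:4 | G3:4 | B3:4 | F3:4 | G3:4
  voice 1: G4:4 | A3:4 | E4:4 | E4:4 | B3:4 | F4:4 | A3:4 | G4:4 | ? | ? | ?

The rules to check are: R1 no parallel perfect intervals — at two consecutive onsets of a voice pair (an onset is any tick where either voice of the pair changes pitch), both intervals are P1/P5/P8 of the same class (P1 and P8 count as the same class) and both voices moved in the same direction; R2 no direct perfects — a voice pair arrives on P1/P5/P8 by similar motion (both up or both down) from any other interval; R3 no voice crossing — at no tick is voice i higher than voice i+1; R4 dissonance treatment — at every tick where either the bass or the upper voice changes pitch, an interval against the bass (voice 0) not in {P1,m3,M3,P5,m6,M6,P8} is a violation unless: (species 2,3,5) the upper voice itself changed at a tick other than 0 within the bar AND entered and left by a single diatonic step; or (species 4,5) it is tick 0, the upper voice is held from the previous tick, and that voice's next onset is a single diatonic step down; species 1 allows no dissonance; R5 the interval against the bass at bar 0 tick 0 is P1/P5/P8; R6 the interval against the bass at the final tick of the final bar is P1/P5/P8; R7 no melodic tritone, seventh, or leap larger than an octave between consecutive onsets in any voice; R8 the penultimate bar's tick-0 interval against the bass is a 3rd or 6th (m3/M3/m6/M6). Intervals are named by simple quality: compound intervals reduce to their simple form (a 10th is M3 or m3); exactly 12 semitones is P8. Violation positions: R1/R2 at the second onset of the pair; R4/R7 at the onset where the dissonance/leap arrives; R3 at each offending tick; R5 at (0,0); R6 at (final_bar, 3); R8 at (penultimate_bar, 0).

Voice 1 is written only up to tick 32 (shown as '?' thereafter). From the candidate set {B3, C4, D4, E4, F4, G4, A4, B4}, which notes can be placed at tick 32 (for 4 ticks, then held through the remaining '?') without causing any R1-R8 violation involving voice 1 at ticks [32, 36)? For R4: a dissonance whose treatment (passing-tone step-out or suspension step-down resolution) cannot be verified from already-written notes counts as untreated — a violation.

{B3, D4, G4}

B3: legal
C4: violates R4
D4: legal
E4: violates R4
F4: violates R4
G4: legal
A4: violates R4
B4: violates R1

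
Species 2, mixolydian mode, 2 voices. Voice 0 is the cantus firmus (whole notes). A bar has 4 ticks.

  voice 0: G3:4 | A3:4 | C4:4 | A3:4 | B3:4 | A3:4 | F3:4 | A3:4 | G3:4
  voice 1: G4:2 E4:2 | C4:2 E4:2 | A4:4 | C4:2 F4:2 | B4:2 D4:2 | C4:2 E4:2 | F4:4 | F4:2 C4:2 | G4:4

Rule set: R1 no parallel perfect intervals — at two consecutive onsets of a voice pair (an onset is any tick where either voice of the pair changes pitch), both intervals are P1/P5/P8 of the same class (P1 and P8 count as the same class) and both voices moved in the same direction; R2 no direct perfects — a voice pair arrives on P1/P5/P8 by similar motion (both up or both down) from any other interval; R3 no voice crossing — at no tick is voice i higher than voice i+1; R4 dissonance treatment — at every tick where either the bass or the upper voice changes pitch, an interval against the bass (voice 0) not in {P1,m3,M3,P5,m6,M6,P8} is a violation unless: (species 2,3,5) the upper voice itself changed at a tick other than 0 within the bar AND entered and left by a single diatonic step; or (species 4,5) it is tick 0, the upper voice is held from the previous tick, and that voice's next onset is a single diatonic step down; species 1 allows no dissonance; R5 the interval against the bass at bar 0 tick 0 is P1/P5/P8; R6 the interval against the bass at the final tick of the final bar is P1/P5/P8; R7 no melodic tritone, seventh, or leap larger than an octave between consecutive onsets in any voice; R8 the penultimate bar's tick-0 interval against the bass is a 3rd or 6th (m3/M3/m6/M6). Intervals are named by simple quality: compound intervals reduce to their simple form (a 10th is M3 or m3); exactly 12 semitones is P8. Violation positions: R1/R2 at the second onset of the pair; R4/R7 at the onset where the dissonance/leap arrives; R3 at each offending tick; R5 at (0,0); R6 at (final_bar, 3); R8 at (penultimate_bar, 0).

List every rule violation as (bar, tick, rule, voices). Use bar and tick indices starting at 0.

(4, 0, R2, (0, 1))
(4, 0, R7, (1,))

bar 0: v0=G3 v1=G4 downbeat P8
bar 1: v0=A3 v1=C4 downbeat m3
bar 2: v0=C4 v1=A4 downbeat M6
bar 3: v0=A3 v1=C4 downbeat m3
bar 4: v0=B3 v1=B4 downbeat P8
bar 5: v0=A3 v1=C4 downbeat m3
bar 6: v0=F3 v1=F4 downbeat P8
bar 7: v0=A3 v1=F4 downbeat m6
bar 8: v0=G3 v1=G4 downbeat P8
  -> R2 @ bar 4 tick 0 v(0, 1): A3/F4 m6 -> B3/B4 P8 similar
  -> R7 @ bar 4 tick 0 v(1,): F4->B4 leap 6st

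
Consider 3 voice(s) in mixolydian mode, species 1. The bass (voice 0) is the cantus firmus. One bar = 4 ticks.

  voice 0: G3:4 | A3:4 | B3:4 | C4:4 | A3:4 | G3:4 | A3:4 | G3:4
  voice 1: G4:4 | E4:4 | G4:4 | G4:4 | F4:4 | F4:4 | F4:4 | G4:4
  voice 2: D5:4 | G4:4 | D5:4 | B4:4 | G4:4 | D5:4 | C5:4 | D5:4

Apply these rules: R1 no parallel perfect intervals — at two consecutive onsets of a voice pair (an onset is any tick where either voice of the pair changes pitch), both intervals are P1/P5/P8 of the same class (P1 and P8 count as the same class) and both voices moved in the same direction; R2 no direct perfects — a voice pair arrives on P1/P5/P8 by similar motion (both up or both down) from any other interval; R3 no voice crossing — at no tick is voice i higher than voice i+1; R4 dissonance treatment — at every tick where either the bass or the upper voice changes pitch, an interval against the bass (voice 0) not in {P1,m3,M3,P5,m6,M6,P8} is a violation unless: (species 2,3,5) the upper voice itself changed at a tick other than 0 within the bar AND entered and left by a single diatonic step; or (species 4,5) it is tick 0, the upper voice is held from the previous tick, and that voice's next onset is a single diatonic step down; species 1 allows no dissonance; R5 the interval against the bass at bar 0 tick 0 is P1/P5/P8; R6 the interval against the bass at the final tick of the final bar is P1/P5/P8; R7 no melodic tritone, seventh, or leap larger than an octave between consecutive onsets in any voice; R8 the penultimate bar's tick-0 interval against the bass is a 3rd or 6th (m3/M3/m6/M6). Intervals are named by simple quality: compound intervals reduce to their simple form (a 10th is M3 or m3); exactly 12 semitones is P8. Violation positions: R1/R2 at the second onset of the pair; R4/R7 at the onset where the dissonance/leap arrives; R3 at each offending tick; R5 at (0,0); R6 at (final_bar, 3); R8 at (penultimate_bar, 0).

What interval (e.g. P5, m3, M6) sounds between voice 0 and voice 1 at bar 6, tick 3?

m6

voice 0=A3 voice 1=F4 -> m6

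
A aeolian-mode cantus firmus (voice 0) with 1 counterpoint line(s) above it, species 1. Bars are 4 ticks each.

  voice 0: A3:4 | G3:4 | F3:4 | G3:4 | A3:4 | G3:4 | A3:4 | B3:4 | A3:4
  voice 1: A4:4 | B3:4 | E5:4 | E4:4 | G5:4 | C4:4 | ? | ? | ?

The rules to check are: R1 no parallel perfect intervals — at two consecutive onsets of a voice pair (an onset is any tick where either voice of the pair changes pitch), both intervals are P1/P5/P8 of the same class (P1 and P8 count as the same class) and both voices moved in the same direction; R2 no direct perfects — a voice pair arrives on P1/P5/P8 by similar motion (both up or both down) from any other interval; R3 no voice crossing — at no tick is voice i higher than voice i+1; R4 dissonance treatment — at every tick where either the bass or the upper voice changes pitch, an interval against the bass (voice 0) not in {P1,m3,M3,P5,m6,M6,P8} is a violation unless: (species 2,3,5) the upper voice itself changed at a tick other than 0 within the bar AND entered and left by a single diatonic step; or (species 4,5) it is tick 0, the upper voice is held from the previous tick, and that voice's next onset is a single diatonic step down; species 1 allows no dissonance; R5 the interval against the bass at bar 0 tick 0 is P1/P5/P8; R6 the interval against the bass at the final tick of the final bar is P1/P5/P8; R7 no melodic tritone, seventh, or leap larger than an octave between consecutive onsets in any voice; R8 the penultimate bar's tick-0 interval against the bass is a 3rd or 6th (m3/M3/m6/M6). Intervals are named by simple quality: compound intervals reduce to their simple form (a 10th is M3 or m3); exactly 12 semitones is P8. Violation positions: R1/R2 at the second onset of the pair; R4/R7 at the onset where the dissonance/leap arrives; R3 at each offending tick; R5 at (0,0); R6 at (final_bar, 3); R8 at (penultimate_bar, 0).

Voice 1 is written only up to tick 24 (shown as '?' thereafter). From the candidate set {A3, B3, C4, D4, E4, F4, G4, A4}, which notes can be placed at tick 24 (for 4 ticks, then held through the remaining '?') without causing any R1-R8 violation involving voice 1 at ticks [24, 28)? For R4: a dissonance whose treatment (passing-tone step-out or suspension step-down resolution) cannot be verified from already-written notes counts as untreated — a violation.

{A3, C4, F4}

A3: legal
B3: violates R4
C4: legal
D4: violates R4
E4: violates R2
F4: legal
G4: violates R4
A4: violates R2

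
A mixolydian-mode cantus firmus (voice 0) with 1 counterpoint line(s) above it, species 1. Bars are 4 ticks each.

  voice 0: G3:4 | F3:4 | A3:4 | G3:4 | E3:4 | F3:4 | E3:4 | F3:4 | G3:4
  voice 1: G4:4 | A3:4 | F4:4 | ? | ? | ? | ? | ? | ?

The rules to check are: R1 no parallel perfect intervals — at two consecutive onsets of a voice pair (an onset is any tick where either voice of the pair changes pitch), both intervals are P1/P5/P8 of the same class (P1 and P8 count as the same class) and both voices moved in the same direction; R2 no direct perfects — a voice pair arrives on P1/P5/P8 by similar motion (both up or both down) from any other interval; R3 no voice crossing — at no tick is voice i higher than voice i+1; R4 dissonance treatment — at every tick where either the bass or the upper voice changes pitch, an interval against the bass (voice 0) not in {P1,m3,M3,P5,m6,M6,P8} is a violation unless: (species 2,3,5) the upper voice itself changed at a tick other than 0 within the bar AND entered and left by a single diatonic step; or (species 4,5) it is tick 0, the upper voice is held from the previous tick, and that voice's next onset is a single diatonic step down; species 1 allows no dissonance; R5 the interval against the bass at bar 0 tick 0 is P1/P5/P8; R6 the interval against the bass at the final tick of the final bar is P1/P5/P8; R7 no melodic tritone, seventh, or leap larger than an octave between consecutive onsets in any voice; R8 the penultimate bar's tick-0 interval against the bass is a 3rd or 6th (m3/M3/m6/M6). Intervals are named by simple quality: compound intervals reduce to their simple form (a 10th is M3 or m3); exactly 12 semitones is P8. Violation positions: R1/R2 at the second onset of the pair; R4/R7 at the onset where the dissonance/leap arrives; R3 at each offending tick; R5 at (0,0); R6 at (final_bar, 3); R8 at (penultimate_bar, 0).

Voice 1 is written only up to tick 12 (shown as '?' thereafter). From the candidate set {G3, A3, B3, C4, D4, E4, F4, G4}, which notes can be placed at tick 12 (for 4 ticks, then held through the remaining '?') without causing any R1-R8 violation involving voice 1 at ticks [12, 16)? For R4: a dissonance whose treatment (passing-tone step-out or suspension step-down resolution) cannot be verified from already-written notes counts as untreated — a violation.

{E4, G4}

G3: violates R2,R7
A3: violates R4
B3: violates R7
C4: violates R4
D4: violates R2
E4: legal
F4: violates R4
G4: legal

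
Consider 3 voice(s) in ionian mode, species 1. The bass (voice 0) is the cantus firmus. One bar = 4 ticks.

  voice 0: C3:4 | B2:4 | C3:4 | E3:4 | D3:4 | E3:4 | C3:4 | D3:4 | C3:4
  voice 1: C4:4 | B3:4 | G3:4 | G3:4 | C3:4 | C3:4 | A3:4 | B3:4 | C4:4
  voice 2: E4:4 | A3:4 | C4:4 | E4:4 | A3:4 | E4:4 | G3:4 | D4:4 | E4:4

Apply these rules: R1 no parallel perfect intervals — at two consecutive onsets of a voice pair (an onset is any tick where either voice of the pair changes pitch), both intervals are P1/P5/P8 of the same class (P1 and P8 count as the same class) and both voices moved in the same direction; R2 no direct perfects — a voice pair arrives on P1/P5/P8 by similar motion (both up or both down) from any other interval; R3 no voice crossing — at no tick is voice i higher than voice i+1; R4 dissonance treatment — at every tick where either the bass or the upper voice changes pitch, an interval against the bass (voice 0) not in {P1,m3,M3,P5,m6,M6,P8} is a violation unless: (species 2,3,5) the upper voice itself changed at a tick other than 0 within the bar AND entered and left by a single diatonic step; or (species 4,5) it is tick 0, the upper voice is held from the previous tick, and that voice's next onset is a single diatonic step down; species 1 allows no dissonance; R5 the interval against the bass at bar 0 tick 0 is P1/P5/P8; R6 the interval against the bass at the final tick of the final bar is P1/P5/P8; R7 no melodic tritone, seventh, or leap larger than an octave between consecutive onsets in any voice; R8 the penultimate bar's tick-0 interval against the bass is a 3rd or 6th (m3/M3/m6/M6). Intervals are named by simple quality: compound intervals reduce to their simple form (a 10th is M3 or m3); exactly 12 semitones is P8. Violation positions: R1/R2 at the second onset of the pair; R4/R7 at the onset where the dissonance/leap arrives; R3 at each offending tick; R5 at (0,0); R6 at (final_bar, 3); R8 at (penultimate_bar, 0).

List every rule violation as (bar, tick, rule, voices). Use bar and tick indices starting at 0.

bar 0: v0=C3 v1=C4 v2=E4 downbeat M3
bar 1: v0=B2 v1=B3 v2=A3 downbeat m7
bar 2: v0=C3 v1=G3 v2=C4 downbeat P8
bar 3: v0=E3 v1=G3 v2=E4 downbeat P8
bar 4: v0=D3 v1=C3 v2=A3 downbeat P5
bar 5: v0=E3 v1=C3 v2=E4 downbeat P8
bar 6: v0=C3 v1=A3 v2=G3 downbeat P5
bar 7: v0=D3 v1=B3 v2=D4 downbeat P8
bar 8: v0=C3 v1=C4 v2=E4 downbeat M3
  -> R5 @ bar 0 tick 0 v(0, 2): opens on M3
  -> R1 @ bar 1 tick 0 v(0, 1): C3/C4 P8 -> B2/B3 P8 similar
  -> R3 @ bar 1 tick 0 v(1, 2): B3 above A3
  -> R4 @ bar 1 tick 0 v(0, 2): B2/A3 m7 untreated
  -> R3 @ bar 1 tick 1 v(1, 2): B3 above A3
  -> R3 @ bar 1 tick 2 v(1, 2): B3 above A3
  -> R3 @ bar 1 tick 3 v(1, 2): B3 above A3
  -> R2 @ bar 2 tick 0 v(0, 2): B2/A3 m7 -> C3/C4 P8 similar
  -> R1 @ bar 3 tick 0 v(0, 2): C3/C4 P8 -> E3/E4 P8 similar
  -> R2 @ bar 4 tick 0 v(0, 2): E3/E4 P8 -> D3/A3 P5 similar
  -> R3 @ bar 4 tick 0 v(0, 1): D3 above C3
  -> R4 @ bar 4 tick 0 v(0, 1): D3/C3 M2 untreated
  -> R3 @ bar 4 tick 1 v(0, 1): D3 above C3
  -> R3 @ bar 4 tick 2 v(0, 1): D3 above C3
  -> R3 @ bar 4 tick 3 v(0, 1): D3 above C3
  -> R2 @ bar 5 tick 0 v(0, 2): D3/A3 P5 -> E3/E4 P8 similar
  -> R3 @ bar 5 tick 0 v(0, 1): E3 above C3
  -> R3 @ bar 5 tick 1 v(0, 1): E3 above C3
  -> R3 @ bar 5 tick 2 v(0, 1): E3 above C3
  -> R3 @ bar 5 tick 3 v(0, 1): E3 above C3
  -> R2 @ bar 6 tick 0 v(0, 2): E3/E4 P8 -> C3/G3 P5 similar
  -> R3 @ bar 6 tick 0 v(1, 2): A3 above G3
  -> R3 @ bar 6 tick 1 v(1, 2): A3 above G3
  -> R3 @ bar 6 tick 2 v(1, 2): A3 above G3
  -> R3 @ bar 6 tick 3 v(1, 2): A3 above G3
  -> R2 @ bar 7 tick 0 v(0, 2): C3/G3 P5 -> D3/D4 P8 similar
  -> R8 @ bar 7 tick 0 v(0, 2): penult P8 not 3rd/6th
  -> R6 @ bar 8 tick 3 v(0, 2): closes on M3

(0, 0, R5, (0, 2))
(1, 0, R1, (0, 1))
(1, 0, R3, (1, 2))
(1, 0, R4, (0, 2))
(1, 1, R3, (1, 2))
(1, 2, R3, (1, 2))
(1, 3, R3, (1, 2))
(2, 0, R2, (0, 2))
(3, 0, R1, (0, 2))
(4, 0, R2, (0, 2))
(4, 0, R3, (0, 1))
(4, 0, R4, (0, 1))
(4, 1, R3, (0, 1))
(4, 2, R3, (0, 1))
(4, 3, R3, (0, 1))
(5, 0, R2, (0, 2))
(5, 0, R3, (0, 1))
(5, 1, R3, (0, 1))
(5, 2, R3, (0, 1))
(5, 3, R3, (0, 1))
(6, 0, R2, (0, 2))
(6, 0, R3, (1, 2))
(6, 1, R3, (1, 2))
(6, 2, R3, (1, 2))
(6, 3, R3, (1, 2))
(7, 0, R2, (0, 2))
(7, 0, R8, (0, 2))
(8, 3, R6, (0, 2))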